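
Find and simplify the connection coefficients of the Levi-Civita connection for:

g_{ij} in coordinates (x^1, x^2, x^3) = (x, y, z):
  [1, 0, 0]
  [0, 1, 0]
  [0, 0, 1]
Using Γ^k_{ij} = (1/2) g^{km} (∂_i g_{mj} + ∂_j g_{mi} - ∂_m g_{ij}); the metric is diagonal, so only the m = k term contributes.
Every metric component is constant, so all ∂_m g_{ij} = 0 and every Christoffel symbol vanishes.
All Christoffel symbols are zero.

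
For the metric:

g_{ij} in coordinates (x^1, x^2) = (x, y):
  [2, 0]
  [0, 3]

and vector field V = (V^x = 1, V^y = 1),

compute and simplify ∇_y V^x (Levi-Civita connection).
All Christoffel symbols are zero.
∇_y V^x = ∂_y V^x + Γ^x_{y j} V^j
  = (0) + (0)(1) + (0)(1)
  = 0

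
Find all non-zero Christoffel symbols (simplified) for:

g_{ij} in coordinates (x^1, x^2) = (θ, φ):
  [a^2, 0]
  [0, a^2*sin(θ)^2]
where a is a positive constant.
Using Γ^k_{ij} = (1/2) g^{km} (∂_i g_{mj} + ∂_j g_{mi} - ∂_m g_{ij}); the metric is diagonal, so only the m = k term contributes.
Non-zero symbols (using the symmetry Γ^k_{ij} = Γ^k_{ji}):
Γ^θ_{φ φ} = (1/2) g^{θθ} (∂_φ g_{θφ} + ∂_φ g_{θφ} - ∂_θ g_{φφ}) = (1/2)(1/a^2)((0) + (0) - (a^2*sin(2*θ))) = -sin(2*θ)/2
Γ^φ_{θ φ} = (1/2) g^{φφ} (∂_θ g_{φφ} + ∂_φ g_{φθ} - ∂_φ g_{θφ}) = (1/2)(1/(a^2*sin(θ)^2))((a^2*sin(2*θ)) + (0) - (0)) = 1/tan(θ)
All other Christoffel symbols are zero.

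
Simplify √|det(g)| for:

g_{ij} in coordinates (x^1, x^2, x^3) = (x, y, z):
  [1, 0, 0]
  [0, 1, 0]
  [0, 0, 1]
det(g) = 1
√|det(g)| = 1
Volume element: dV = 1 dx dy dz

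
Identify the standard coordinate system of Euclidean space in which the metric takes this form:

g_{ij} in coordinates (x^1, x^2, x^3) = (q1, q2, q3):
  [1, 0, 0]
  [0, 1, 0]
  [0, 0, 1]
All components are constant and the metric is the identity, i.e. orthonormal rectilinear coordinates.
Cartesian (3D) coordinates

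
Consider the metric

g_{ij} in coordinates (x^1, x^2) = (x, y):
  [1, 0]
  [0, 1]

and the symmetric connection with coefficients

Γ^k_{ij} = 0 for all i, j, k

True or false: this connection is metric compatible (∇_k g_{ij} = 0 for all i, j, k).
Using ∇_k g_{ij} = ∂_k g_{ij} - Γ^m_{ki} g_{mj} - Γ^m_{kj} g_{im}:
e.g. ∇_x g_{xy} = (0) - (0) - (0) = 0
Every component ∇_k g_{ij} vanishes: the connection is metric compatible.
True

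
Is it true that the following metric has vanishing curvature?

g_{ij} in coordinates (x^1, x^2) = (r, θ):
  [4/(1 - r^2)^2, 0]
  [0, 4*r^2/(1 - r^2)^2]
Non-zero Christoffel symbols:
Γ^r_{r r} = 2*r/(1 - r^2)
Γ^r_{θ θ} = (r^3 + r)/(r^2 - 1)
Γ^θ_{r θ} = (-r^2 - 1)/(r^3 - r)
Ricci tensor: R_{rr} = -4/(r^2 - 1)^2, R_{rθ} = 0, R_{θθ} = -4*r^2/(r^2 - 1)^2
The Ricci tensor is non-zero, so the Riemann tensor is non-zero: not flat.
No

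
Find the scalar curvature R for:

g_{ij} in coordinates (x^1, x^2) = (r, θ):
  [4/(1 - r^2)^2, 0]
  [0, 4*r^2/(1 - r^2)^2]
Non-zero Christoffel symbols (Γ^k_{ij} = Γ^k_{ji}):
Γ^r_{r r} = 2*r/(1 - r^2)
Γ^r_{θ θ} = (r^3 + r)/(r^2 - 1)
Γ^θ_{r θ} = (-r^2 - 1)/(r^3 - r)
Ricci tensor (R_{ij} = R^k_{ikj}): R_{rr} = -4/(r^2 - 1)^2, R_{rθ} = 0, R_{θθ} = -4*r^2/(r^2 - 1)^2
Inverse metric: g^{rr} = (1 - r^2)^2/4, g^{θθ} = (1 - r^2)^2/(4*r^2)
R = g^{ij} R_{ij} = ((1 - r^2)^2/4)(-4/(r^2 - 1)^2) + ((1 - r^2)^2/(4*r^2))(-4*r^2/(r^2 - 1)^2) = -2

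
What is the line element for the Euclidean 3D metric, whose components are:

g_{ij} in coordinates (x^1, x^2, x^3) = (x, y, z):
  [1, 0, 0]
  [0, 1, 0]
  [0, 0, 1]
ds^2 = g_{ij} dx^i dx^j; only the non-zero components contribute.
ds^2 = dx^2 + dy^2 + dz^2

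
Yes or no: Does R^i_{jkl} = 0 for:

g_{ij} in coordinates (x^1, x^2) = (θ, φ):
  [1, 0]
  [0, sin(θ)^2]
Non-zero Christoffel symbols:
Γ^θ_{φ φ} = -sin(2*θ)/2
Γ^φ_{θ φ} = 1/tan(θ)
Ricci tensor: R_{θθ} = 1, R_{θφ} = 0, R_{φφ} = sin(θ)^2
The Ricci tensor is non-zero, so the Riemann tensor is non-zero: not flat.
No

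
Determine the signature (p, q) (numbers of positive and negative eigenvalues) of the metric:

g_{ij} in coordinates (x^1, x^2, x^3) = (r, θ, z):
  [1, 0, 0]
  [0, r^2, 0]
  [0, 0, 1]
The metric is diagonal, so its eigenvalues are the diagonal entries: 1, r^2, 1 (at a generic point, where coordinate-dependent entries are positive).
3 positive, 0 negative.
(3, 0) - Riemannian (positive definite)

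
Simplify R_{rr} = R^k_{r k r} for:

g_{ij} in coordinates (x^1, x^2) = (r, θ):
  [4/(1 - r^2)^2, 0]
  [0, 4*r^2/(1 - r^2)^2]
Non-zero Christoffel symbols (Γ^k_{ij} = Γ^k_{ji}):
Γ^r_{r r} = 2*r/(1 - r^2)
Γ^r_{θ θ} = (r^3 + r)/(r^2 - 1)
Γ^θ_{r θ} = (-r^2 - 1)/(r^3 - r)
R^r_{r r r} = 0 (a repeated index in an antisymmetric pair)
R^θ_{r θ r} = ∂_θ Γ^θ_{r r} - ∂_r Γ^θ_{r θ} + Γ^θ_{θ m} Γ^m_{r r} - Γ^θ_{r m} Γ^m_{r θ}
  = (0) - ((r^4 + 4*r^2 - 1)/(r^3 - r)^2) + (2*(r^2 + 1)/(r^2 - 1)^2) - ((r^2 + 1)^2/(r^3 - r)^2) = -4/(r^2 - 1)^2
R_{rr} = R^r_{r r r} + R^θ_{r θ r} = (0) + (-4/(r^2 - 1)^2) = -4/(r^2 - 1)^2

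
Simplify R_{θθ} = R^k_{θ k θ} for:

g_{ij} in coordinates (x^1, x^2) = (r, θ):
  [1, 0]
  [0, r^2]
Non-zero Christoffel symbols (Γ^k_{ij} = Γ^k_{ji}):
Γ^r_{θ θ} = -r
Γ^θ_{r θ} = 1/r
R^r_{θ r θ} = ∂_r Γ^r_{θ θ} - ∂_θ Γ^r_{θ r} + Γ^r_{r m} Γ^m_{θ θ} - Γ^r_{θ m} Γ^m_{θ r}
  = (-1) - (0) + (0) - (-1) = 0
R^θ_{θ θ θ} = 0 (a repeated index in an antisymmetric pair)
R_{θθ} = R^r_{θ r θ} + R^θ_{θ θ θ} = (0) + (0) = 0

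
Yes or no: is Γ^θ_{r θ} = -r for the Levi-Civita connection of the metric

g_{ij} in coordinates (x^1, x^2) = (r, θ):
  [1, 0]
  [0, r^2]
Γ^θ_{r θ} = (1/2) g^{θθ} (∂_r g_{θθ} + ∂_θ g_{θr} - ∂_θ g_{rθ}) = (1/2)(1/r^2)((2*r) + (0) - (0)) = 1/r
This differs from the proposed value -r.
No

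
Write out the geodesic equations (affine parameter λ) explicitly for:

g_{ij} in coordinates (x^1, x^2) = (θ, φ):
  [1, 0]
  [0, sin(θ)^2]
Geodesic equation: d^2x^k/dλ^2 + Γ^k_{ij} (dx^i/dλ)(dx^j/dλ) = 0.
Non-zero Christoffel symbols:
Γ^θ_{φ φ} = -sin(2*θ)/2
Γ^φ_{θ φ} = 1/tan(θ)
Substituting (the symmetric pair Γ^k_{ij}, Γ^k_{ji} combines into a factor 2):
d^2θ/dλ^2 - (sin(2*θ)/2) (dφ/dλ)^2 = 0
d^2φ/dλ^2 + (2/tan(θ)) (dθ/dλ)(dφ/dλ) = 0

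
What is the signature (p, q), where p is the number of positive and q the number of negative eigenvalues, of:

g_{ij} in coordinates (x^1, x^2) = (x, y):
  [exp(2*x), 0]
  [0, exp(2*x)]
The metric is diagonal, so its eigenvalues are the diagonal entries: exp(2*x), exp(2*x) (at a generic point, where coordinate-dependent entries are positive).
2 positive, 0 negative.
(2, 0) - Riemannian (positive definite)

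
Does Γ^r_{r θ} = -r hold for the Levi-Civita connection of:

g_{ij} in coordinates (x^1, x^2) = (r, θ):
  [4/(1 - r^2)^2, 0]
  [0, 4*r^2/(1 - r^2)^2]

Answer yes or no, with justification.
Γ^r_{r θ} = (1/2) g^{rr} (∂_r g_{rθ} + ∂_θ g_{rr} - ∂_r g_{rθ}) = (1/2)((1 - r^2)^2/4)((0) + (0) - (0)) = 0
This differs from the proposed value -r.
No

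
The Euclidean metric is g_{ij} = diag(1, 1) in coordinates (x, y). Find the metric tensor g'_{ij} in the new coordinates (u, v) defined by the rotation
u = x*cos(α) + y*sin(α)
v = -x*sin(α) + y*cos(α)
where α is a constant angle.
Invert the transformation: x = u*cos(α) - v*sin(α), y = u*sin(α) + v*cos(α)
g'_{ij} = (∂x^k/∂x'^i)(∂x^l/∂x'^j) g_{kl}; with g_{kl} = δ_{kl} this is Σ_k (∂x^k/∂x'^i)(∂x^k/∂x'^j).
Jacobian: ∂x/∂u = cos(α), ∂x/∂v = -sin(α), ∂y/∂u = sin(α), ∂y/∂v = cos(α)
g'_{uu} = (cos(α))(cos(α)) + (sin(α))(sin(α)) = 1
g'_{uv} = (cos(α))(-sin(α)) + (sin(α))(cos(α)) = 0
g'_{vv} = (-sin(α))(-sin(α)) + (cos(α))(cos(α)) = 1
g'_{ij} = diag(1, 1)
The Euclidean metric is invariant under rotations.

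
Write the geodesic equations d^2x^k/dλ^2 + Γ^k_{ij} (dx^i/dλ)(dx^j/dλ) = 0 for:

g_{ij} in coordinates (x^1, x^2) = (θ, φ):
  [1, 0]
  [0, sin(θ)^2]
Geodesic equation: d^2x^k/dλ^2 + Γ^k_{ij} (dx^i/dλ)(dx^j/dλ) = 0.
Non-zero Christoffel symbols:
Γ^θ_{φ φ} = -sin(2*θ)/2
Γ^φ_{θ φ} = 1/tan(θ)
Substituting (the symmetric pair Γ^k_{ij}, Γ^k_{ji} combines into a factor 2):
d^2θ/dλ^2 - (sin(2*θ)/2) (dφ/dλ)^2 = 0
d^2φ/dλ^2 + (2/tan(θ)) (dθ/dλ)(dφ/dλ) = 0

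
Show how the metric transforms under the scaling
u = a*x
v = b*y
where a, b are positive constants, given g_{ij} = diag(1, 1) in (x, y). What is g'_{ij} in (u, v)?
Invert the transformation: x = u/a, y = v/b
g'_{ij} = (∂x^k/∂x'^i)(∂x^l/∂x'^j) g_{kl}; with g_{kl} = δ_{kl} this is Σ_k (∂x^k/∂x'^i)(∂x^k/∂x'^j).
Jacobian: ∂x/∂u = 1/a, ∂x/∂v = 0, ∂y/∂u = 0, ∂y/∂v = 1/b
g'_{uu} = (1/a)(1/a) + (0)(0) = 1/a^2
g'_{uv} = (1/a)(0) + (0)(1/b) = 0
g'_{vv} = (0)(0) + (1/b)(1/b) = 1/b^2
g'_{ij} = diag(1/a^2, 1/b^2)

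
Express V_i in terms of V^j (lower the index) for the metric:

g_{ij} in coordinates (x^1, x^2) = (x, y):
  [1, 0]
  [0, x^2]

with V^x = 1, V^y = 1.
V_i = g_{ij} V^j:
V_x = (1)(1) + (0)(1) = 1
V_y = (0)(1) + (x^2)(1) = x^2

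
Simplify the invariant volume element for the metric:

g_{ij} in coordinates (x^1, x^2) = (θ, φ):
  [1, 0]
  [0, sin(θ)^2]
det(g) = sin(θ)^2
√|det(g)| = sin(θ) (taking 0 < θ < π so that |sin(θ)| = sin(θ))
Volume element: dV = sin(θ) dθ dφ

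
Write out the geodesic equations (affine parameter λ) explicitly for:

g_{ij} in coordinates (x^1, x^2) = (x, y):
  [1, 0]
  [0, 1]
Geodesic equation: d^2x^k/dλ^2 + Γ^k_{ij} (dx^i/dλ)(dx^j/dλ) = 0.
All Christoffel symbols vanish, so the geodesics are straight lines:
d^2x/dλ^2 = 0
d^2y/dλ^2 = 0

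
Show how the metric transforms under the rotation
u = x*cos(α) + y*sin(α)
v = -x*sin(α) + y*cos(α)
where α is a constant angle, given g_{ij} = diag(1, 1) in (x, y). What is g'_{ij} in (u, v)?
Invert the transformation: x = u*cos(α) - v*sin(α), y = u*sin(α) + v*cos(α)
g'_{ij} = (∂x^k/∂x'^i)(∂x^l/∂x'^j) g_{kl}; with g_{kl} = δ_{kl} this is Σ_k (∂x^k/∂x'^i)(∂x^k/∂x'^j).
Jacobian: ∂x/∂u = cos(α), ∂x/∂v = -sin(α), ∂y/∂u = sin(α), ∂y/∂v = cos(α)
g'_{uu} = (cos(α))(cos(α)) + (sin(α))(sin(α)) = 1
g'_{uv} = (cos(α))(-sin(α)) + (sin(α))(cos(α)) = 0
g'_{vv} = (-sin(α))(-sin(α)) + (cos(α))(cos(α)) = 1
g'_{ij} = diag(1, 1)
The Euclidean metric is invariant under rotations.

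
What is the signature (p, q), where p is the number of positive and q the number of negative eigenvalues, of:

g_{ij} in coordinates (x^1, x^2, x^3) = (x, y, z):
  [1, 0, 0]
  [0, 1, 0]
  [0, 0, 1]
The metric is diagonal, so its eigenvalues are the diagonal entries: 1, 1, 1 (at a generic point, where coordinate-dependent entries are positive).
3 positive, 0 negative.
(3, 0) - Riemannian (positive definite)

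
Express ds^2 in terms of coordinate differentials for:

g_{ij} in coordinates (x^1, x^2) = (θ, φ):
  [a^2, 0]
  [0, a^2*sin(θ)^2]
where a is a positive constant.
ds^2 = g_{ij} dx^i dx^j; only the non-zero components contribute.
ds^2 = a^2 dθ^2 + a^2*sin(θ)^2 dφ^2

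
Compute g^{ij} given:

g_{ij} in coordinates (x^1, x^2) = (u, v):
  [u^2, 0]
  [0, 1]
The metric is diagonal, so g^{ij} is diagonal with entries 1/g_{ii}: diag(1/(u^2), 1).
g^{ij}:
  [1/u^2, 0]
  [0, 1]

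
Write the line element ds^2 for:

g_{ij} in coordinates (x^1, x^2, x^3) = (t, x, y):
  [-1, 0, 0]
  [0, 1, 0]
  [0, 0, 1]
ds^2 = g_{ij} dx^i dx^j; only the non-zero components contribute.
ds^2 = -dt^2 + dx^2 + dy^2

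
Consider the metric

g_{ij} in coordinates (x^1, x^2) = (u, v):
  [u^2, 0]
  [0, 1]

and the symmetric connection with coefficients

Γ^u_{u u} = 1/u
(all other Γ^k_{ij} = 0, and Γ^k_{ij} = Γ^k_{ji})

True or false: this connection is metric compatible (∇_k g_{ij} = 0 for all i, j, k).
Using ∇_k g_{ij} = ∂_k g_{ij} - Γ^m_{ki} g_{mj} - Γ^m_{kj} g_{im}:
e.g. ∇_u g_{uu} = (2*u) - (u) - (u) = 0
Every component ∇_k g_{ij} vanishes: the connection is metric compatible.
True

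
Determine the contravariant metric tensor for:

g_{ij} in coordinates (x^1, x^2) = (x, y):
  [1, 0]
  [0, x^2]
The metric is diagonal, so g^{ij} is diagonal with entries 1/g_{ii}: diag(1, 1/(x^2)).
g^{ij}:
  [1, 0]
  [0, 1/x^2]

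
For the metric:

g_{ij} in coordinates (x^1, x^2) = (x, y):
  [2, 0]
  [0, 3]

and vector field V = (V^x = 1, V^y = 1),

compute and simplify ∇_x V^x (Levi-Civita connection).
All Christoffel symbols are zero.
∇_x V^x = ∂_x V^x + Γ^x_{x j} V^j
  = (0) + (0)(1) + (0)(1)
  = 0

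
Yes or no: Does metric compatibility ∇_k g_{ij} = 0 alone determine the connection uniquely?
One also needs vanishing torsion; metric compatibility plus torsion-freeness singles out the Levi-Civita connection.
No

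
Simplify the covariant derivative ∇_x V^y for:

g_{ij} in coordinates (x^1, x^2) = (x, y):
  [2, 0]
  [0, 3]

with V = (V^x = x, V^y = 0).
All Christoffel symbols are zero.
∇_x V^y = ∂_x V^y + Γ^y_{x j} V^j
  = (0) + (0)(x) + (0)(0)
  = 0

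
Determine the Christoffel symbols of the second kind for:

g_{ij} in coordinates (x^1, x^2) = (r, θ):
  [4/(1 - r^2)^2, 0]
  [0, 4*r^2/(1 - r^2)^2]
Using Γ^k_{ij} = (1/2) g^{km} (∂_i g_{mj} + ∂_j g_{mi} - ∂_m g_{ij}); the metric is diagonal, so only the m = k term contributes.
Non-zero symbols (using the symmetry Γ^k_{ij} = Γ^k_{ji}):
Γ^r_{r r} = (1/2) g^{rr} (∂_r g_{rr} + ∂_r g_{rr} - ∂_r g_{rr}) = (1/2)((1 - r^2)^2/4)((16*r/(1 - r^2)^3) + (16*r/(1 - r^2)^3) - (16*r/(1 - r^2)^3)) = 2*r/(1 - r^2)
Γ^r_{θ θ} = (1/2) g^{rr} (∂_θ g_{rθ} + ∂_θ g_{rθ} - ∂_r g_{θθ}) = (1/2)((1 - r^2)^2/4)((0) + (0) - (-8*(r^3 + r)/(r^2 - 1)^3)) = (r^3 + r)/(r^2 - 1)
Γ^θ_{r θ} = (1/2) g^{θθ} (∂_r g_{θθ} + ∂_θ g_{θr} - ∂_θ g_{rθ}) = (1/2)((1 - r^2)^2/(4*r^2))((-8*(r^3 + r)/(r^2 - 1)^3) + (0) - (0)) = (-r^2 - 1)/(r^3 - r)
All other Christoffel symbols are zero.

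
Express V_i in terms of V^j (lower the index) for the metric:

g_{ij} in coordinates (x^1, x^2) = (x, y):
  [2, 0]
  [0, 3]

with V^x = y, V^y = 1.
V_i = g_{ij} V^j:
V_x = (2)(y) + (0)(1) = 2*y
V_y = (0)(y) + (3)(1) = 3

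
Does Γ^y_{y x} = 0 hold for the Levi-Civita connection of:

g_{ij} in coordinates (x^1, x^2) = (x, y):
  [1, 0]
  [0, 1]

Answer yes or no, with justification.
Γ^y_{y x} = (1/2) g^{yy} (∂_y g_{yx} + ∂_x g_{yy} - ∂_y g_{yx}) = (1/2)(1)((0) + (0) - (0)) = 0
This equals the proposed value 0.
Yes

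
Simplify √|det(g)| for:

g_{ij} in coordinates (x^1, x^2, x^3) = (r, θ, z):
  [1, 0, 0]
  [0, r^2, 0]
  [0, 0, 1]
det(g) = r^2
√|det(g)| = r
Volume element: dV = r dr dθ dz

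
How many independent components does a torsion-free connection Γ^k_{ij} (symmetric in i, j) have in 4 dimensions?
Γ^k_{ij} has n choices for the upper index and n(n+1)/2 independent symmetric lower index pairs.
Total = 4 × 4×5/2 = 4 × 10 = 40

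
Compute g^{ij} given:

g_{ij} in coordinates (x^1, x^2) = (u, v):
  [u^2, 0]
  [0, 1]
The metric is diagonal, so g^{ij} is diagonal with entries 1/g_{ii}: diag(1/(u^2), 1).
g^{ij}:
  [1/u^2, 0]
  [0, 1]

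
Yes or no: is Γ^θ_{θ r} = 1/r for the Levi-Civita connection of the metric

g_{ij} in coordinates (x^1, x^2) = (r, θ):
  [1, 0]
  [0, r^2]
Γ^θ_{θ r} = (1/2) g^{θθ} (∂_θ g_{θr} + ∂_r g_{θθ} - ∂_θ g_{θr}) = (1/2)(1/r^2)((0) + (2*r) - (0)) = 1/r
This equals the proposed value 1/r.
Yes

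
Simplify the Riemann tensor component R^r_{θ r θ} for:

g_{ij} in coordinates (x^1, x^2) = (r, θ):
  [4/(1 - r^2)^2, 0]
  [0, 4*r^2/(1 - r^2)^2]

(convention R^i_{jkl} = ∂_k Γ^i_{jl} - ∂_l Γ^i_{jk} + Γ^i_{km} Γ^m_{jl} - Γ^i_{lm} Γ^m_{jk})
Non-zero Christoffel symbols (Γ^k_{ij} = Γ^k_{ji}):
Γ^r_{r r} = 2*r/(1 - r^2)
Γ^r_{θ θ} = (r^3 + r)/(r^2 - 1)
Γ^θ_{r θ} = (-r^2 - 1)/(r^3 - r)
R^r_{θ r θ} = ∂_r Γ^r_{θ θ} - ∂_θ Γ^r_{θ r} + Γ^r_{r m} Γ^m_{θ θ} - Γ^r_{θ m} Γ^m_{θ r}
  = ((r^4 - 4*r^2 - 1)/(r^2 - 1)^2) - (0) + (-2*r^2*(r^2 + 1)/(r^2 - 1)^2) - (-(r^2 + 1)^2/(r^2 - 1)^2) = -4*r^2/(r^2 - 1)^2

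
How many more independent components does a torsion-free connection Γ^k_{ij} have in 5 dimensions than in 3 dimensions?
Independent components in n dimensions: n × n(n+1)/2 = n^2(n+1)/2.
5D: 5 × 15 = 75
3D: 3 × 6 = 18
Difference = 75 - 18 = 57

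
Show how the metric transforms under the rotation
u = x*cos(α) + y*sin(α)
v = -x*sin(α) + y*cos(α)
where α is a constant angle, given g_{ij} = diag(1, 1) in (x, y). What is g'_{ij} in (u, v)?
Invert the transformation: x = u*cos(α) - v*sin(α), y = u*sin(α) + v*cos(α)
g'_{ij} = (∂x^k/∂x'^i)(∂x^l/∂x'^j) g_{kl}; with g_{kl} = δ_{kl} this is Σ_k (∂x^k/∂x'^i)(∂x^k/∂x'^j).
Jacobian: ∂x/∂u = cos(α), ∂x/∂v = -sin(α), ∂y/∂u = sin(α), ∂y/∂v = cos(α)
g'_{uu} = (cos(α))(cos(α)) + (sin(α))(sin(α)) = 1
g'_{uv} = (cos(α))(-sin(α)) + (sin(α))(cos(α)) = 0
g'_{vv} = (-sin(α))(-sin(α)) + (cos(α))(cos(α)) = 1
g'_{ij} = diag(1, 1)
The Euclidean metric is invariant under rotations.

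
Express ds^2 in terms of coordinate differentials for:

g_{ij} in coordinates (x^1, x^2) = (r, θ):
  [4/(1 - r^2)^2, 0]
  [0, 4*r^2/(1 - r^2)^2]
ds^2 = g_{ij} dx^i dx^j; only the non-zero components contribute.
ds^2 = (4/(1 - r^2)^2) dr^2 + (4*r^2/(1 - r^2)^2) dθ^2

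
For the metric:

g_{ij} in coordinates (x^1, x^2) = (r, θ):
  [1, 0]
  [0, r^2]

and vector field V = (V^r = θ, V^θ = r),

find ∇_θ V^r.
Non-zero Christoffel symbols:
Γ^r_{θ θ} = -r
Γ^θ_{r θ} = 1/r
∇_θ V^r = ∂_θ V^r + Γ^r_{θ j} V^j
  = (1) + (0)(θ) + (-r)(r)
  = 1 - r^2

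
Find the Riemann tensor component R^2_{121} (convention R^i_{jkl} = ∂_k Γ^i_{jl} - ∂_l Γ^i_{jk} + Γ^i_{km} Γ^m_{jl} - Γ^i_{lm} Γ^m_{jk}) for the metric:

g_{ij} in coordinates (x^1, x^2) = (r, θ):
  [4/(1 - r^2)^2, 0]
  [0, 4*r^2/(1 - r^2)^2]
Non-zero Christoffel symbols (Γ^k_{ij} = Γ^k_{ji}):
Γ^r_{r r} = 2*r/(1 - r^2)
Γ^r_{θ θ} = (r^3 + r)/(r^2 - 1)
Γ^θ_{r θ} = (-r^2 - 1)/(r^3 - r)
R^θ_{r θ r} = ∂_θ Γ^θ_{r r} - ∂_r Γ^θ_{r θ} + Γ^θ_{θ m} Γ^m_{r r} - Γ^θ_{r m} Γ^m_{r θ}
  = (0) - ((r^4 + 4*r^2 - 1)/(r^3 - r)^2) + (2*(r^2 + 1)/(r^2 - 1)^2) - ((r^2 + 1)^2/(r^3 - r)^2) = -4/(r^2 - 1)^2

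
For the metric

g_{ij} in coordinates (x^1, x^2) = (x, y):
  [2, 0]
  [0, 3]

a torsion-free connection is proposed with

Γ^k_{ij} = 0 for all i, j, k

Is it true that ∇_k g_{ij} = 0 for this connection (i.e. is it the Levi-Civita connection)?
Using ∇_k g_{ij} = ∂_k g_{ij} - Γ^m_{ki} g_{mj} - Γ^m_{kj} g_{im}:
e.g. ∇_x g_{xy} = (0) - (0) - (0) = 0
Every component ∇_k g_{ij} vanishes: the connection is metric compatible.
Yes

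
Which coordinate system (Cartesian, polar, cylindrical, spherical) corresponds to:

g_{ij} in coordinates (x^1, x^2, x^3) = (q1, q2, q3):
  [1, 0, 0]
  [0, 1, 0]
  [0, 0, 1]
All components are constant and the metric is the identity, i.e. orthonormal rectilinear coordinates.
Cartesian (3D) coordinates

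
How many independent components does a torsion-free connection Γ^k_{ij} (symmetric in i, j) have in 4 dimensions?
Γ^k_{ij} has n choices for the upper index and n(n+1)/2 independent symmetric lower index pairs.
Total = 4 × 4×5/2 = 4 × 10 = 40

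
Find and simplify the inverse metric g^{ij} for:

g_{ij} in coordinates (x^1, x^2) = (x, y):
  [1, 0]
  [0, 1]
The metric is diagonal, so g^{ij} is diagonal with entries 1/g_{ii}: diag(1, 1).
g^{ij}:
  [1, 0]
  [0, 1]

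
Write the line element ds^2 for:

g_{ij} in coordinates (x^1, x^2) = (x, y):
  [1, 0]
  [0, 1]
ds^2 = g_{ij} dx^i dx^j; only the non-zero components contribute.
ds^2 = dx^2 + dy^2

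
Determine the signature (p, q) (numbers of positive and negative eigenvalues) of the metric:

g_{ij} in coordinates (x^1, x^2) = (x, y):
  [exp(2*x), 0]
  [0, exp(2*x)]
The metric is diagonal, so its eigenvalues are the diagonal entries: exp(2*x), exp(2*x) (at a generic point, where coordinate-dependent entries are positive).
2 positive, 0 negative.
(2, 0) - Riemannian (positive definite)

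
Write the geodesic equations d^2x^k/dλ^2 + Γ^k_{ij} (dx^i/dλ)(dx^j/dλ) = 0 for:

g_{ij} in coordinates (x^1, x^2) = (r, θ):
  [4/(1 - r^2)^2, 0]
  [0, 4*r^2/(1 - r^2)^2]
Geodesic equation: d^2x^k/dλ^2 + Γ^k_{ij} (dx^i/dλ)(dx^j/dλ) = 0.
Non-zero Christoffel symbols:
Γ^r_{r r} = 2*r/(1 - r^2)
Γ^r_{θ θ} = (r^3 + r)/(r^2 - 1)
Γ^θ_{r θ} = (-r^2 - 1)/(r^3 - r)
Substituting (the symmetric pair Γ^k_{ij}, Γ^k_{ji} combines into a factor 2):
d^2r/dλ^2 + (2*r/(1 - r^2)) (dr/dλ)^2 + ((r^3 + r)/(r^2 - 1)) (dθ/dλ)^2 = 0
d^2θ/dλ^2 + ((-2*r^2 - 2)/(r^3 - r)) (dr/dλ)(dθ/dλ) = 0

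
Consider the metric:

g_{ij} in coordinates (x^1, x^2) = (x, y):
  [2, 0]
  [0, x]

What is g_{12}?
With x^1 = x, x^2 = y, g_{12} = g_{xy} is the row-1, column-2 entry of the matrix.
g_{12} = 0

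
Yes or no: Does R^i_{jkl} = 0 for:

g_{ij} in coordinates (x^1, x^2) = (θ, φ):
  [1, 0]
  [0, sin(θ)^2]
Non-zero Christoffel symbols:
Γ^θ_{φ φ} = -sin(2*θ)/2
Γ^φ_{θ φ} = 1/tan(θ)
Ricci tensor: R_{θθ} = 1, R_{θφ} = 0, R_{φφ} = sin(θ)^2
The Ricci tensor is non-zero, so the Riemann tensor is non-zero: not flat.
No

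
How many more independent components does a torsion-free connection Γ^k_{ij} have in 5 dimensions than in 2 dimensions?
Independent components in n dimensions: n × n(n+1)/2 = n^2(n+1)/2.
5D: 5 × 15 = 75
2D: 2 × 3 = 6
Difference = 75 - 6 = 69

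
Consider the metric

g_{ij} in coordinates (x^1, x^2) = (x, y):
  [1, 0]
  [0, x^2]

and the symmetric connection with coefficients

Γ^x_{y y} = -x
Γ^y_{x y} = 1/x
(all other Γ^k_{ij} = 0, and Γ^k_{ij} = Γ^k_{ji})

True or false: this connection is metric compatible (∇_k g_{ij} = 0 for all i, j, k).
Using ∇_k g_{ij} = ∂_k g_{ij} - Γ^m_{ki} g_{mj} - Γ^m_{kj} g_{im}:
e.g. ∇_x g_{yy} = (2*x) - (x) - (x) = 0
Every component ∇_k g_{ij} vanishes: the connection is metric compatible.
True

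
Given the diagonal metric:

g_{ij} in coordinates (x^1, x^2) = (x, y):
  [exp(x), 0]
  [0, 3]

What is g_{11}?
With x^1 = x, x^2 = y, g_{11} = g_{xx} is the row-1, column-1 entry of the matrix.
g_{11} = exp(x)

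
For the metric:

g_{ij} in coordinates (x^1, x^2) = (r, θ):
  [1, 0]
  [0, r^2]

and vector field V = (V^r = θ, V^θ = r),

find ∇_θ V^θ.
Non-zero Christoffel symbols:
Γ^r_{θ θ} = -r
Γ^θ_{r θ} = 1/r
∇_θ V^θ = ∂_θ V^θ + Γ^θ_{θ j} V^j
  = (0) + (1/r)(θ) + (0)(r)
  = θ/r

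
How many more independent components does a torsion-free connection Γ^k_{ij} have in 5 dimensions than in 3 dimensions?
Independent components in n dimensions: n × n(n+1)/2 = n^2(n+1)/2.
5D: 5 × 15 = 75
3D: 3 × 6 = 18
Difference = 75 - 18 = 57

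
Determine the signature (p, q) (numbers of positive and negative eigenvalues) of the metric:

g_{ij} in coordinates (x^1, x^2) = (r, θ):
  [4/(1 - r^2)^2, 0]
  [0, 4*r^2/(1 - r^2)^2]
The metric is diagonal, so its eigenvalues are the diagonal entries: 4/(1 - r^2)^2, 4*r^2/(1 - r^2)^2 (at a generic point, where coordinate-dependent entries are positive).
2 positive, 0 negative.
(2, 0) - Riemannian (positive definite)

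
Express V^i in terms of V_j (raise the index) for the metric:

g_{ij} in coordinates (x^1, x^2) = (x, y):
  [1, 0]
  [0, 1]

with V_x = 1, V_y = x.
Inverse metric (diagonal): g^{xx} = 1, g^{yy} = 1
V^i = g^{ij} V_j:
V^x = (1)(1) + (0)(x) = 1
V^y = (0)(1) + (1)(x) = x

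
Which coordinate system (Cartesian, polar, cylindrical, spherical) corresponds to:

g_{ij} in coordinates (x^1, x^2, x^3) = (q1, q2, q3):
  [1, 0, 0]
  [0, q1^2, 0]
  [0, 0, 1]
The line element ds^2 = dq1^2 + q1^2 dq2^2 + dq3^2 is dr^2 + r^2 dθ^2 + dz^2 with q1 = r, q2 = θ, q3 = z.
cylindrical coordinates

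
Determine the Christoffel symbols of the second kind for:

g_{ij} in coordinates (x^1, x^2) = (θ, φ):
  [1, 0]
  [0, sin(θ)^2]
Using Γ^k_{ij} = (1/2) g^{km} (∂_i g_{mj} + ∂_j g_{mi} - ∂_m g_{ij}); the metric is diagonal, so only the m = k term contributes.
Non-zero symbols (using the symmetry Γ^k_{ij} = Γ^k_{ji}):
Γ^θ_{φ φ} = (1/2) g^{θθ} (∂_φ g_{θφ} + ∂_φ g_{θφ} - ∂_θ g_{φφ}) = (1/2)(1)((0) + (0) - (sin(2*θ))) = -sin(2*θ)/2
Γ^φ_{θ φ} = (1/2) g^{φφ} (∂_θ g_{φφ} + ∂_φ g_{φθ} - ∂_φ g_{θφ}) = (1/2)(1/sin(θ)^2)((sin(2*θ)) + (0) - (0)) = 1/tan(θ)
All other Christoffel symbols are zero.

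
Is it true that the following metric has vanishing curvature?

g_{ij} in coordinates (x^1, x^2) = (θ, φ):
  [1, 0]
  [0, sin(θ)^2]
Non-zero Christoffel symbols:
Γ^θ_{φ φ} = -sin(2*θ)/2
Γ^φ_{θ φ} = 1/tan(θ)
Ricci tensor: R_{θθ} = 1, R_{θφ} = 0, R_{φφ} = sin(θ)^2
The Ricci tensor is non-zero, so the Riemann tensor is non-zero: not flat.
No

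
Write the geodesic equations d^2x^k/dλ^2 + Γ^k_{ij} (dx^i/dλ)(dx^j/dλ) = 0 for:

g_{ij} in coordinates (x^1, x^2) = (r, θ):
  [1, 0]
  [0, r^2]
Geodesic equation: d^2x^k/dλ^2 + Γ^k_{ij} (dx^i/dλ)(dx^j/dλ) = 0.
Non-zero Christoffel symbols:
Γ^r_{θ θ} = -r
Γ^θ_{r θ} = 1/r
Substituting (the symmetric pair Γ^k_{ij}, Γ^k_{ji} combines into a factor 2):
d^2r/dλ^2 - r (dθ/dλ)^2 = 0
d^2θ/dλ^2 + (2/r) (dr/dλ)(dθ/dλ) = 0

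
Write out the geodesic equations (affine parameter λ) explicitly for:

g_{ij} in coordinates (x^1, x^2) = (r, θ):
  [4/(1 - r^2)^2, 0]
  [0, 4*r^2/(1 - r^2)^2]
Geodesic equation: d^2x^k/dλ^2 + Γ^k_{ij} (dx^i/dλ)(dx^j/dλ) = 0.
Non-zero Christoffel symbols:
Γ^r_{r r} = 2*r/(1 - r^2)
Γ^r_{θ θ} = (r^3 + r)/(r^2 - 1)
Γ^θ_{r θ} = (-r^2 - 1)/(r^3 - r)
Substituting (the symmetric pair Γ^k_{ij}, Γ^k_{ji} combines into a factor 2):
d^2r/dλ^2 + (2*r/(1 - r^2)) (dr/dλ)^2 + ((r^3 + r)/(r^2 - 1)) (dθ/dλ)^2 = 0
d^2θ/dλ^2 + ((-2*r^2 - 2)/(r^3 - r)) (dr/dλ)(dθ/dλ) = 0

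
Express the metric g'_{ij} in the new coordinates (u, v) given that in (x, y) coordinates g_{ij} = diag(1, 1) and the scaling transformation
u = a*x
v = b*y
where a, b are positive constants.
Invert the transformation: x = u/a, y = v/b
g'_{ij} = (∂x^k/∂x'^i)(∂x^l/∂x'^j) g_{kl}; with g_{kl} = δ_{kl} this is Σ_k (∂x^k/∂x'^i)(∂x^k/∂x'^j).
Jacobian: ∂x/∂u = 1/a, ∂x/∂v = 0, ∂y/∂u = 0, ∂y/∂v = 1/b
g'_{uu} = (1/a)(1/a) + (0)(0) = 1/a^2
g'_{uv} = (1/a)(0) + (0)(1/b) = 0
g'_{vv} = (0)(0) + (1/b)(1/b) = 1/b^2
g'_{ij} = diag(1/a^2, 1/b^2)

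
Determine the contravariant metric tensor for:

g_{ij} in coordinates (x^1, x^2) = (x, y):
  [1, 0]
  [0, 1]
The metric is diagonal, so g^{ij} is diagonal with entries 1/g_{ii}: diag(1, 1).
g^{ij}:
  [1, 0]
  [0, 1]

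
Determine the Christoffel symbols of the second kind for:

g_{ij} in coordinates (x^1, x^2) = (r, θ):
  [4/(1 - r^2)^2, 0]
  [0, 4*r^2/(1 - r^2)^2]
Using Γ^k_{ij} = (1/2) g^{km} (∂_i g_{mj} + ∂_j g_{mi} - ∂_m g_{ij}); the metric is diagonal, so only the m = k term contributes.
Non-zero symbols (using the symmetry Γ^k_{ij} = Γ^k_{ji}):
Γ^r_{r r} = (1/2) g^{rr} (∂_r g_{rr} + ∂_r g_{rr} - ∂_r g_{rr}) = (1/2)((1 - r^2)^2/4)((16*r/(1 - r^2)^3) + (16*r/(1 - r^2)^3) - (16*r/(1 - r^2)^3)) = 2*r/(1 - r^2)
Γ^r_{θ θ} = (1/2) g^{rr} (∂_θ g_{rθ} + ∂_θ g_{rθ} - ∂_r g_{θθ}) = (1/2)((1 - r^2)^2/4)((0) + (0) - (-8*(r^3 + r)/(r^2 - 1)^3)) = (r^3 + r)/(r^2 - 1)
Γ^θ_{r θ} = (1/2) g^{θθ} (∂_r g_{θθ} + ∂_θ g_{θr} - ∂_θ g_{rθ}) = (1/2)((1 - r^2)^2/(4*r^2))((-8*(r^3 + r)/(r^2 - 1)^3) + (0) - (0)) = (-r^2 - 1)/(r^3 - r)
All other Christoffel symbols are zero.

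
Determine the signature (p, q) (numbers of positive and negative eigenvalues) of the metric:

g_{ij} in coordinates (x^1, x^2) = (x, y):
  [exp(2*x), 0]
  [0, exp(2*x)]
The metric is diagonal, so its eigenvalues are the diagonal entries: exp(2*x), exp(2*x) (at a generic point, where coordinate-dependent entries are positive).
2 positive, 0 negative.
(2, 0) - Riemannian (positive definite)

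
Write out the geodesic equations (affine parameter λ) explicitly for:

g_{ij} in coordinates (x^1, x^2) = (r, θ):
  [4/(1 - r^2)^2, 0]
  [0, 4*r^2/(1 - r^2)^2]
Geodesic equation: d^2x^k/dλ^2 + Γ^k_{ij} (dx^i/dλ)(dx^j/dλ) = 0.
Non-zero Christoffel symbols:
Γ^r_{r r} = 2*r/(1 - r^2)
Γ^r_{θ θ} = (r^3 + r)/(r^2 - 1)
Γ^θ_{r θ} = (-r^2 - 1)/(r^3 - r)
Substituting (the symmetric pair Γ^k_{ij}, Γ^k_{ji} combines into a factor 2):
d^2r/dλ^2 + (2*r/(1 - r^2)) (dr/dλ)^2 + ((r^3 + r)/(r^2 - 1)) (dθ/dλ)^2 = 0
d^2θ/dλ^2 + ((-2*r^2 - 2)/(r^3 - r)) (dr/dλ)(dθ/dλ) = 0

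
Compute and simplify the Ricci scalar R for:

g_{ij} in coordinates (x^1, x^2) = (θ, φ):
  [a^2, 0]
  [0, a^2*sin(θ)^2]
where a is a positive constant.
Non-zero Christoffel symbols (Γ^k_{ij} = Γ^k_{ji}):
Γ^θ_{φ φ} = -sin(2*θ)/2
Γ^φ_{θ φ} = 1/tan(θ)
Ricci tensor (R_{ij} = R^k_{ikj}): R_{θθ} = 1, R_{θφ} = 0, R_{φφ} = sin(θ)^2
Inverse metric: g^{θθ} = 1/a^2, g^{φφ} = 1/(a^2*sin(θ)^2)
R = g^{ij} R_{ij} = (1/a^2)(1) + (1/(a^2*sin(θ)^2))(sin(θ)^2) = 2/a^2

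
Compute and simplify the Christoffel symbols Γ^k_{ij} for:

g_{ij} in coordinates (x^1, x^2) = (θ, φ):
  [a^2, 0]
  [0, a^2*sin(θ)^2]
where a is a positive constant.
Using Γ^k_{ij} = (1/2) g^{km} (∂_i g_{mj} + ∂_j g_{mi} - ∂_m g_{ij}); the metric is diagonal, so only the m = k term contributes.
Non-zero symbols (using the symmetry Γ^k_{ij} = Γ^k_{ji}):
Γ^θ_{φ φ} = (1/2) g^{θθ} (∂_φ g_{θφ} + ∂_φ g_{θφ} - ∂_θ g_{φφ}) = (1/2)(1/a^2)((0) + (0) - (a^2*sin(2*θ))) = -sin(2*θ)/2
Γ^φ_{θ φ} = (1/2) g^{φφ} (∂_θ g_{φφ} + ∂_φ g_{φθ} - ∂_φ g_{θφ}) = (1/2)(1/(a^2*sin(θ)^2))((a^2*sin(2*θ)) + (0) - (0)) = 1/tan(θ)
All other Christoffel symbols are zero.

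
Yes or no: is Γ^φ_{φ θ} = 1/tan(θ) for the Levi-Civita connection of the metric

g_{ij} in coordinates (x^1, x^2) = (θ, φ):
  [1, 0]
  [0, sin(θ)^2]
Γ^φ_{φ θ} = (1/2) g^{φφ} (∂_φ g_{φθ} + ∂_θ g_{φφ} - ∂_φ g_{φθ}) = (1/2)(1/sin(θ)^2)((0) + (sin(2*θ)) - (0)) = 1/tan(θ)
This equals the proposed value 1/tan(θ).
Yes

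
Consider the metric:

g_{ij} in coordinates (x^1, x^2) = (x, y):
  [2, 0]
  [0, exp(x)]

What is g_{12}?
With x^1 = x, x^2 = y, g_{12} = g_{xy} is the row-1, column-2 entry of the matrix.
g_{12} = 0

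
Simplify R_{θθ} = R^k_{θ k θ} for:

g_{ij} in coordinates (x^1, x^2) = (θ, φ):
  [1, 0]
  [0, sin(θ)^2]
Non-zero Christoffel symbols (Γ^k_{ij} = Γ^k_{ji}):
Γ^θ_{φ φ} = -sin(2*θ)/2
Γ^φ_{θ φ} = 1/tan(θ)
R^θ_{θ θ θ} = 0 (a repeated index in an antisymmetric pair)
R^φ_{θ φ θ} = ∂_φ Γ^φ_{θ θ} - ∂_θ Γ^φ_{θ φ} + Γ^φ_{φ m} Γ^m_{θ θ} - Γ^φ_{θ m} Γ^m_{θ φ}
  = (0) - (-1/sin(θ)^2) + (0) - (1/tan(θ)^2) = 1
R_{θθ} = R^θ_{θ θ θ} + R^φ_{θ φ θ} = (0) + (1) = 1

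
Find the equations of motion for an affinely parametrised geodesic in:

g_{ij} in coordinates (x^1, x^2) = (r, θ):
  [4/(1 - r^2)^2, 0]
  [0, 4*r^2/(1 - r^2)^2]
Geodesic equation: d^2x^k/dλ^2 + Γ^k_{ij} (dx^i/dλ)(dx^j/dλ) = 0.
Non-zero Christoffel symbols:
Γ^r_{r r} = 2*r/(1 - r^2)
Γ^r_{θ θ} = (r^3 + r)/(r^2 - 1)
Γ^θ_{r θ} = (-r^2 - 1)/(r^3 - r)
Substituting (the symmetric pair Γ^k_{ij}, Γ^k_{ji} combines into a factor 2):
d^2r/dλ^2 + (2*r/(1 - r^2)) (dr/dλ)^2 + ((r^3 + r)/(r^2 - 1)) (dθ/dλ)^2 = 0
d^2θ/dλ^2 + ((-2*r^2 - 2)/(r^3 - r)) (dr/dλ)(dθ/dλ) = 0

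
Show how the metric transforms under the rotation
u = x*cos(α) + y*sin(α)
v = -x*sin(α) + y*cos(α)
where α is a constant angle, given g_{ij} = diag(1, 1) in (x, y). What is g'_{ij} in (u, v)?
Invert the transformation: x = u*cos(α) - v*sin(α), y = u*sin(α) + v*cos(α)
g'_{ij} = (∂x^k/∂x'^i)(∂x^l/∂x'^j) g_{kl}; with g_{kl} = δ_{kl} this is Σ_k (∂x^k/∂x'^i)(∂x^k/∂x'^j).
Jacobian: ∂x/∂u = cos(α), ∂x/∂v = -sin(α), ∂y/∂u = sin(α), ∂y/∂v = cos(α)
g'_{uu} = (cos(α))(cos(α)) + (sin(α))(sin(α)) = 1
g'_{uv} = (cos(α))(-sin(α)) + (sin(α))(cos(α)) = 0
g'_{vv} = (-sin(α))(-sin(α)) + (cos(α))(cos(α)) = 1
g'_{ij} = diag(1, 1)
The Euclidean metric is invariant under rotations.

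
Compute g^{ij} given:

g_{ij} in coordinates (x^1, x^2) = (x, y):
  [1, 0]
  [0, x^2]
The metric is diagonal, so g^{ij} is diagonal with entries 1/g_{ii}: diag(1, 1/(x^2)).
g^{ij}:
  [1, 0]
  [0, 1/x^2]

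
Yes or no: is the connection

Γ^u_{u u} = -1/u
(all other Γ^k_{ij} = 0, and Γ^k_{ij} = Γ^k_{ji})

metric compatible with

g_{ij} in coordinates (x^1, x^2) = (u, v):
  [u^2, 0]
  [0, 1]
Using ∇_k g_{ij} = ∂_k g_{ij} - Γ^m_{ki} g_{mj} - Γ^m_{kj} g_{im}:
∇_u g_{uu} = (2*u) - (-u) - (-u) = 4*u ≠ 0
So the connection is not metric compatible (it is not the Levi-Civita connection).
No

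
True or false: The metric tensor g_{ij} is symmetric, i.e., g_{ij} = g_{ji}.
By definition the metric is a symmetric bilinear form, g_{ij} = g_{ji}.
True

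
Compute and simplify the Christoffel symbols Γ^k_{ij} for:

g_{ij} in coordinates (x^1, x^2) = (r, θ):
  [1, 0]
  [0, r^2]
Using Γ^k_{ij} = (1/2) g^{km} (∂_i g_{mj} + ∂_j g_{mi} - ∂_m g_{ij}); the metric is diagonal, so only the m = k term contributes.
Non-zero symbols (using the symmetry Γ^k_{ij} = Γ^k_{ji}):
Γ^r_{θ θ} = (1/2) g^{rr} (∂_θ g_{rθ} + ∂_θ g_{rθ} - ∂_r g_{θθ}) = (1/2)(1)((0) + (0) - (2*r)) = -r
Γ^θ_{r θ} = (1/2) g^{θθ} (∂_r g_{θθ} + ∂_θ g_{θr} - ∂_θ g_{rθ}) = (1/2)(1/r^2)((2*r) + (0) - (0)) = 1/r
All other Christoffel symbols are zero.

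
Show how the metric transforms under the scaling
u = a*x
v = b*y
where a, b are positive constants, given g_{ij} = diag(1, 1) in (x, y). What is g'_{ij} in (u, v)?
Invert the transformation: x = u/a, y = v/b
g'_{ij} = (∂x^k/∂x'^i)(∂x^l/∂x'^j) g_{kl}; with g_{kl} = δ_{kl} this is Σ_k (∂x^k/∂x'^i)(∂x^k/∂x'^j).
Jacobian: ∂x/∂u = 1/a, ∂x/∂v = 0, ∂y/∂u = 0, ∂y/∂v = 1/b
g'_{uu} = (1/a)(1/a) + (0)(0) = 1/a^2
g'_{uv} = (1/a)(0) + (0)(1/b) = 0
g'_{vv} = (0)(0) + (1/b)(1/b) = 1/b^2
g'_{ij} = diag(1/a^2, 1/b^2)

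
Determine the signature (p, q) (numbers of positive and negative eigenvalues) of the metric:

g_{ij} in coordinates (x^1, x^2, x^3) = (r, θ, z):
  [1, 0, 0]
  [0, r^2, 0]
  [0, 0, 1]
The metric is diagonal, so its eigenvalues are the diagonal entries: 1, r^2, 1 (at a generic point, where coordinate-dependent entries are positive).
3 positive, 0 negative.
(3, 0) - Riemannian (positive definite)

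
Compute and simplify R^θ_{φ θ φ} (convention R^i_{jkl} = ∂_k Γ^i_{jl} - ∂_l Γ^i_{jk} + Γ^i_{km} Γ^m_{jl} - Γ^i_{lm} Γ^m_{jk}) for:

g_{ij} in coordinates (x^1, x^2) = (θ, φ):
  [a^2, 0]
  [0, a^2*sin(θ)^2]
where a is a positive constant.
Non-zero Christoffel symbols (Γ^k_{ij} = Γ^k_{ji}):
Γ^θ_{φ φ} = -sin(2*θ)/2
Γ^φ_{θ φ} = 1/tan(θ)
R^θ_{φ θ φ} = ∂_θ Γ^θ_{φ φ} - ∂_φ Γ^θ_{φ θ} + Γ^θ_{θ m} Γ^m_{φ φ} - Γ^θ_{φ m} Γ^m_{φ θ}
  = (-cos(2*θ)) - (0) + (0) - (-cos(θ)^2) = sin(θ)^2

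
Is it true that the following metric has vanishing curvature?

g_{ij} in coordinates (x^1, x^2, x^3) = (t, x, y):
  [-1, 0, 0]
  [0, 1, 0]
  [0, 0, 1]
All metric components are constant, so every Christoffel symbol vanishes and R^i_{jkl} = 0.
Yes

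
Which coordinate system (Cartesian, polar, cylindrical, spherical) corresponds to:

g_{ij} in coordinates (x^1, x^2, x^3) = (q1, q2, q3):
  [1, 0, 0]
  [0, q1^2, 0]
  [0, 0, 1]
The line element ds^2 = dq1^2 + q1^2 dq2^2 + dq3^2 is dr^2 + r^2 dθ^2 + dz^2 with q1 = r, q2 = θ, q3 = z.
cylindrical coordinates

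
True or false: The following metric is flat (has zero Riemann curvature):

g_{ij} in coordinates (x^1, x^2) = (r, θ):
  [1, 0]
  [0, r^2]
Non-zero Christoffel symbols:
Γ^r_{θ θ} = -r
Γ^θ_{r θ} = 1/r
Ricci tensor: R_{rr} = 0, R_{rθ} = 0, R_{θθ} = 0
All R_{ij} vanish; in 2 dimensions the Riemann tensor is fully determined by the Ricci tensor, so R^i_{jkl} = 0: the metric is flat (curvilinear coordinates on flat space).
True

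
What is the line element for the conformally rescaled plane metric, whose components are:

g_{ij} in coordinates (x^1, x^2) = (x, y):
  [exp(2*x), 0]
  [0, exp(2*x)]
ds^2 = g_{ij} dx^i dx^j; only the non-zero components contribute.
ds^2 = exp(2*x) dx^2 + exp(2*x) dy^2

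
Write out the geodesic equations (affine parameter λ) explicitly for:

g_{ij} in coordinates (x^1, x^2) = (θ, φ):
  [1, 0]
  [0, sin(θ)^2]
Geodesic equation: d^2x^k/dλ^2 + Γ^k_{ij} (dx^i/dλ)(dx^j/dλ) = 0.
Non-zero Christoffel symbols:
Γ^θ_{φ φ} = -sin(2*θ)/2
Γ^φ_{θ φ} = 1/tan(θ)
Substituting (the symmetric pair Γ^k_{ij}, Γ^k_{ji} combines into a factor 2):
d^2θ/dλ^2 - (sin(2*θ)/2) (dφ/dλ)^2 = 0
d^2φ/dλ^2 + (2/tan(θ)) (dθ/dλ)(dφ/dλ) = 0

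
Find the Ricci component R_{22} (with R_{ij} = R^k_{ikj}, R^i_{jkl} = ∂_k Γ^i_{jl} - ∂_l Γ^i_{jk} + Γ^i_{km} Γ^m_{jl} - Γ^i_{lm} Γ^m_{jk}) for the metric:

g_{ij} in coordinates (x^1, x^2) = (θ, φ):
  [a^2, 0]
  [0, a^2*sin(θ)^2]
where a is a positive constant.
Non-zero Christoffel symbols (Γ^k_{ij} = Γ^k_{ji}):
Γ^θ_{φ φ} = -sin(2*θ)/2
Γ^φ_{θ φ} = 1/tan(θ)
R^θ_{φ θ φ} = ∂_θ Γ^θ_{φ φ} - ∂_φ Γ^θ_{φ θ} + Γ^θ_{θ m} Γ^m_{φ φ} - Γ^θ_{φ m} Γ^m_{φ θ}
  = (-cos(2*θ)) - (0) + (0) - (-cos(θ)^2) = sin(θ)^2
R^φ_{φ φ φ} = 0 (a repeated index in an antisymmetric pair)
R_{φφ} = R^θ_{φ θ φ} + R^φ_{φ φ φ} = (sin(θ)^2) + (0) = sin(θ)^2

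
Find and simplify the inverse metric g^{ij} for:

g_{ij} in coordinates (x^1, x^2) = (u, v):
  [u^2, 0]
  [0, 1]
The metric is diagonal, so g^{ij} is diagonal with entries 1/g_{ii}: diag(1/(u^2), 1).
g^{ij}:
  [1/u^2, 0]
  [0, 1]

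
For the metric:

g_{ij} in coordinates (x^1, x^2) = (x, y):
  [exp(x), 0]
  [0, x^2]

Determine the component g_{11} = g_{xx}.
With x^1 = x, x^2 = y, g_{11} = g_{xx} is the row-1, column-1 entry of the matrix.
g_{11} = exp(x)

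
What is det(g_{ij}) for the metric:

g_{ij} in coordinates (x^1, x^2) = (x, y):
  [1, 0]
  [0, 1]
For a 2×2 metric: det(g) = g_{11}·g_{22} - g_{12}·g_{21}
= (1)·(1) - (0)·(0)
= 1 - 0
det(g) = 1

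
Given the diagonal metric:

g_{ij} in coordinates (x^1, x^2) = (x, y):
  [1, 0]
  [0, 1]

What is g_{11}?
With x^1 = x, x^2 = y, g_{11} = g_{xx} is the row-1, column-1 entry of the matrix.
g_{11} = 1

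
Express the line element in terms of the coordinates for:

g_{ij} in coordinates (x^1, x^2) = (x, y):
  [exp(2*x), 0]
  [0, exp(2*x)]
ds^2 = g_{ij} dx^i dx^j; only the non-zero components contribute.
ds^2 = exp(2*x) dx^2 + exp(2*x) dy^2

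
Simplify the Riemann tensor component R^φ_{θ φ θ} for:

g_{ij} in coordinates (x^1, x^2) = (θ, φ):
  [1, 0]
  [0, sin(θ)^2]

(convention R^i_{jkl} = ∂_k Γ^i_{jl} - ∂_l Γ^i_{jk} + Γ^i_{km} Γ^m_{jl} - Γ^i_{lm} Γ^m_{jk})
Non-zero Christoffel symbols (Γ^k_{ij} = Γ^k_{ji}):
Γ^θ_{φ φ} = -sin(2*θ)/2
Γ^φ_{θ φ} = 1/tan(θ)
R^φ_{θ φ θ} = ∂_φ Γ^φ_{θ θ} - ∂_θ Γ^φ_{θ φ} + Γ^φ_{φ m} Γ^m_{θ θ} - Γ^φ_{θ m} Γ^m_{θ φ}
  = (0) - (-1/sin(θ)^2) + (0) - (1/tan(θ)^2) = 1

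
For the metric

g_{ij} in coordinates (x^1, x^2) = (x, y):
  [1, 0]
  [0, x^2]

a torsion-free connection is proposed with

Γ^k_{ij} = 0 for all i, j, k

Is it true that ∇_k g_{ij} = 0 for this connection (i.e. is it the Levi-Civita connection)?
Using ∇_k g_{ij} = ∂_k g_{ij} - Γ^m_{ki} g_{mj} - Γ^m_{kj} g_{im}:
∇_x g_{yy} = (2*x) - (0) - (0) = 2*x ≠ 0
So the connection is not metric compatible (it is not the Levi-Civita connection).
No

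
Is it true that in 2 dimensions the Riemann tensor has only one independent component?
The number of independent components is n^2(n^2-1)/12 = 4·3/12 = 1 for n = 2 (e.g. R_{1212}).
Yes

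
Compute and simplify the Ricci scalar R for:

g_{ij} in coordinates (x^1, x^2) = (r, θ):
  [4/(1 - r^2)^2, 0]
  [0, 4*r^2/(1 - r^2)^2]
Non-zero Christoffel symbols (Γ^k_{ij} = Γ^k_{ji}):
Γ^r_{r r} = 2*r/(1 - r^2)
Γ^r_{θ θ} = (r^3 + r)/(r^2 - 1)
Γ^θ_{r θ} = (-r^2 - 1)/(r^3 - r)
Ricci tensor (R_{ij} = R^k_{ikj}): R_{rr} = -4/(r^2 - 1)^2, R_{rθ} = 0, R_{θθ} = -4*r^2/(r^2 - 1)^2
Inverse metric: g^{rr} = (1 - r^2)^2/4, g^{θθ} = (1 - r^2)^2/(4*r^2)
R = g^{ij} R_{ij} = ((1 - r^2)^2/4)(-4/(r^2 - 1)^2) + ((1 - r^2)^2/(4*r^2))(-4*r^2/(r^2 - 1)^2) = -2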